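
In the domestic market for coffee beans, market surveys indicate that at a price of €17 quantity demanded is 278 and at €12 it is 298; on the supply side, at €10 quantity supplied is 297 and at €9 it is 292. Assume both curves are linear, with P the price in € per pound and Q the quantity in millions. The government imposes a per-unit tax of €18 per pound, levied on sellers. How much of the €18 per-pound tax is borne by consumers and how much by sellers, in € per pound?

Demand slope: (298 − 278)/(12 − 17) = -4, so Qd = 346 − 4P.
Supply slope: (292 − 297)/(9 − 10) = 5, so Qs = 5P + 247.
Before the tax: set 346 − 4P = 5P + 247 → P* = €11, Q* = 302.
With the tax collected from sellers, supply shifts: Qs = 5(P − 18) + 247.
New equilibrium: consumers pay €21, sellers receive €3, Q = 262. (Wedge: Pb − Ps = 18.)
Burden on consumers: €10; on sellers: €8. (They sum to €18.)

Consumers bear €10 per pound; sellers bear €8 per pound.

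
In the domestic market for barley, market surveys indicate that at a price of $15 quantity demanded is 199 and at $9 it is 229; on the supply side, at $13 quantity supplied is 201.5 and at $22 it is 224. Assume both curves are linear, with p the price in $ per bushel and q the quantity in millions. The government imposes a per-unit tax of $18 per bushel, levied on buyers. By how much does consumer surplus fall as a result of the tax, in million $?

Consumer surplus falls by $1134 million.

Demand slope: (229 − 199)/(9 − 15) = -5, so qd = 274 − 5p.
Supply slope: (224 − 201.5)/(22 − 13) = 2.5, so qs = 2.5p + 169.
Before the tax: set 274 − 5p = 2.5p + 169 → p* = $14, q* = 204.
With the tax collected from buyers, demand (in seller-price terms) shifts: qd = 274 − 5(p + 18).
Solving gives q = 174 with buyers paying $20 and suppliers receiving $2 (the $18 wedge).
ΔCS is the trapezoid between Q = 174 and Q = 204 of height $6: ½ · (204 + 174) · 6 = $1134.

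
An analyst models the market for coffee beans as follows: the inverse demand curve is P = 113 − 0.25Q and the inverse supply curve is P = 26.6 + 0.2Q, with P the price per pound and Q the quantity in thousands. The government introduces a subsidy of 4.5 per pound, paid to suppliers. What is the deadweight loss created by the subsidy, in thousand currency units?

Deadweight loss = 22.5 thousand.

Rewrite in direct form: Qd = 452 − 4P and Qs = 5P − 133.
Without the subsidy, 452 − 4P = 5P − 133 gives 9P = 585, so P* = 65 and Q* = 192.
With a per-unit subsidy paid to suppliers, each receives P + 4.5 per unit sold, so supply becomes Qs = 5(P + 4.5) − 133.
New equilibrium: buyers pay 62.5, suppliers receive 67, Q = 202. (Wedge: Pb − Ps = −4.5.)
Quantity rises by |ΔQ| = |192 − 202| = 10.
DWL = ½ · t · |ΔQ| = ½ · 4.5 · 10 = 22.5.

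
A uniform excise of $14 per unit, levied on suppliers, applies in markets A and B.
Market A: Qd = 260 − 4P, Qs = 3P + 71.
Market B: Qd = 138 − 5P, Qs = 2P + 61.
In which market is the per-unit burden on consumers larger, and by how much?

Market A, by $2.

Market A: pre-tax P* = $27, Q* = 152; post-tax Q = 128; per-unit burden on consumers = $6.
Market B: pre-tax P* = $11, Q* = 83; post-tax Q = 63; per-unit burden on consumers = $4.
Difference: $6 vs $4 → market A is larger by $2.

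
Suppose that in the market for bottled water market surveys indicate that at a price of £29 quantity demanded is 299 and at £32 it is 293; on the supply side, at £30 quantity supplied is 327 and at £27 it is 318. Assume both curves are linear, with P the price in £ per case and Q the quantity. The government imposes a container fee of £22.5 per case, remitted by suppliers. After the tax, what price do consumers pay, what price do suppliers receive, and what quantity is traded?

Consumers pay £37.5; suppliers receive £15; quantity = 282.

Demand slope: (293 − 299)/(32 − 29) = -2, so Qd = 357 − 2P.
Supply slope: (318 − 327)/(27 − 30) = 3, so Qs = 3P + 237.
Without the tax, 357 − 2P = 3P + 237 gives 5P = 120, so P* = £24 and Q* = 309.
With the tax collected from suppliers, supply shifts: Qs = 3(P − 22.5) + 237.
Solving gives Q = 282 with consumers paying £37.5 and suppliers receiving £15 (the £22.5 wedge).
The less price-elastic side of the market bears the larger share of a per-unit tax.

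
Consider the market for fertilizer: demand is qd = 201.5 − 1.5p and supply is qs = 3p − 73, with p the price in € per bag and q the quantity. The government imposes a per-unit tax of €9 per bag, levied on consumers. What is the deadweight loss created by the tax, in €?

Deadweight loss = €40.5.

Without the tax, 201.5 − 1.5p = 3p − 73 gives 4.5p = 274.5, so p* = €61 and q* = 110.
With the tax collected from consumers, demand (in seller-price terms) shifts: qd = 201.5 − 1.5(p + 9).
New equilibrium: consumers pay €67, sellers receive €58, q = 101. (Wedge: pb − ps = 9.)
Quantity falls by |ΔQ| = |110 − 101| = 9.
DWL = ½ · t · |ΔQ| = ½ · 9 · 9 = €40.5.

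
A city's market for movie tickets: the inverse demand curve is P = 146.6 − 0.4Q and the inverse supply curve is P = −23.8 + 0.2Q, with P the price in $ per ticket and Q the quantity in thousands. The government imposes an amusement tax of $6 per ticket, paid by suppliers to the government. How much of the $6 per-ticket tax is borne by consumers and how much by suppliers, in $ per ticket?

Inverting to Q(P) form: Qd = 366.5 − 2.5P; Qs = 5P + 119.
Before the tax: set 366.5 − 2.5P = 5P + 119 → P* = $33, Q* = 284.
With the tax collected from suppliers, supply shifts: Qs = 5(P − 6) + 119.
New equilibrium: consumers pay $37, suppliers receive $31, Q = 274. (Wedge: Pb − Ps = 6.)
Burden on consumers: $4; on suppliers: $2. (They sum to $6.)

Consumers bear $4 per ticket; suppliers bear $2 per ticket.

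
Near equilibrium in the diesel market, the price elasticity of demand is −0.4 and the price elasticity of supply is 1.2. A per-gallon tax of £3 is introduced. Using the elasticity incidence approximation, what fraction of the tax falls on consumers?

Consumers' share ≈ 0.75.

Incidence ratio: consumers' share ≈ εs / (εs + |εd|) = 1.2 / (1.2 + 0.4) = 0.75.
Supply is the more elastic side, so consumers bear the larger share.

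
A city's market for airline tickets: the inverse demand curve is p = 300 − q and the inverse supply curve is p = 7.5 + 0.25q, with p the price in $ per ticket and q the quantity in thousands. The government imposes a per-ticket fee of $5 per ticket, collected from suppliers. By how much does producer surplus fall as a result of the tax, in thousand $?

Inverting to q(p) form: qd = 300 − p; qs = 4p − 30.
Before the tax: set 300 − p = 4p − 30 → p* = $66, q* = 234.
With the tax collected from suppliers, supply shifts: qs = 4(p − 5) − 30.
Solving gives q = 230 with buyers paying $70 and suppliers receiving $65 (the $5 wedge).
ΔPS is the trapezoid between Q = 230 and Q = 234 of height $1: ½ · (234 + 230) · 1 = $232.

Producer surplus falls by $232 thousand.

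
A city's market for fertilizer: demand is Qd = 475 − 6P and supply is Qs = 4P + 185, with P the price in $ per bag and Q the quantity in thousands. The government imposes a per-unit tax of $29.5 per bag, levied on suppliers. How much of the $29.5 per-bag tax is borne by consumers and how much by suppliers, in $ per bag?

Consumers bear $11.8 per bag; suppliers bear $17.7 per bag.

Without the tax, 475 − 6P = 4P + 185 gives 10P = 290, so P* = $29 and Q* = 301.
With the tax collected from suppliers, supply shifts: Qs = 4(P − 29.5) + 185.
Solving gives Q = 230.2 with consumers paying $40.8 and suppliers receiving $11.3 (the $29.5 wedge).
Burden on consumers: $11.8; on suppliers: $17.7. (They sum to $29.5.)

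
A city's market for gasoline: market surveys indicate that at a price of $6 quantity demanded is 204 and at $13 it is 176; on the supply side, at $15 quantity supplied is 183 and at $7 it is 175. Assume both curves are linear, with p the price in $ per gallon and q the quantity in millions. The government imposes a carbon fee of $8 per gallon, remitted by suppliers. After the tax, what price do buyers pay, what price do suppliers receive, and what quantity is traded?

Demand slope: (176 − 204)/(13 − 6) = -4, so qd = 228 − 4p.
Supply slope: (175 − 183)/(7 − 15) = 1, so qs = p + 168.
Before the tax: set 228 − 4p = p + 168 → p* = $12, q* = 180.
With the tax collected from suppliers, supply shifts: qs = (p − 8) + 168.
New equilibrium: buyers pay $13.6, suppliers receive $5.6, q = 173.6. (Wedge: pb − ps = 8.)
The less price-elastic side of the market bears the larger share of a per-unit tax.

Buyers pay $13.6; suppliers receive $5.6; quantity = 173.6.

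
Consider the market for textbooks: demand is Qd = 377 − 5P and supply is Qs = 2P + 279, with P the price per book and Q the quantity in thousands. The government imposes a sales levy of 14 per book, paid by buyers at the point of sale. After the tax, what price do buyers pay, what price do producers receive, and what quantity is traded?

Buyers pay 18; producers receive 4; quantity = 287.

Before the tax: set 377 − 5P = 2P + 279 → P* = 14, Q* = 307.
With the tax collected from buyers, demand (in seller-price terms) shifts: Qd = 377 − 5(P + 14).
Solving gives Q = 287 with buyers paying 18 and producers receiving 4 (the 14 wedge).
The less price-elastic side of the market bears the larger share of a per-unit tax.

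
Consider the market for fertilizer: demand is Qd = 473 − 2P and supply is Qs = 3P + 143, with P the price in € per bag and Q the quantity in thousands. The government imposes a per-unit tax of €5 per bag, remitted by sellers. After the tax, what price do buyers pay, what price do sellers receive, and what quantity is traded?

Without the tax, 473 − 2P = 3P + 143 gives 5P = 330, so P* = €66 and Q* = 341.
With the tax collected from sellers, supply shifts: Qs = 3(P − 5) + 143.
Solving gives Q = 335 with buyers paying €69 and sellers receiving €64 (the €5 wedge).

Buyers pay €69; sellers receive €64; quantity = 335.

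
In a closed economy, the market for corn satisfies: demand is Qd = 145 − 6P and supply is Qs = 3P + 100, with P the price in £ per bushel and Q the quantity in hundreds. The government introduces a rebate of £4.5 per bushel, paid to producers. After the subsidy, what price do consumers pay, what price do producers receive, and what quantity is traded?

Before the subsidy: set 145 − 6P = 3P + 100 → P* = £5, Q* = 115.
With a per-unit subsidy paid to producers, each receives P + 4.5 per unit sold, so supply becomes Qs = 3(P + 4.5) + 100.
Solving gives Q = 124 with consumers paying £3.5 and producers receiving £8 (the £4.5 wedge).

Consumers pay £3.5; producers receive £8; quantity = 124.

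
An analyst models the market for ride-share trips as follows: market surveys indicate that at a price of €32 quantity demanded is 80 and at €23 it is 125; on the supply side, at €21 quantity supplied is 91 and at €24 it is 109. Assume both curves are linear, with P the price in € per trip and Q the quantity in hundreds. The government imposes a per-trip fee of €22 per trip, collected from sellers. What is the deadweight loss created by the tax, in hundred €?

Demand slope: (125 − 80)/(23 − 32) = -5, so Qd = 240 − 5P.
Supply slope: (109 − 91)/(24 − 21) = 6, so Qs = 6P − 35.
Before the tax: set 240 − 5P = 6P − 35 → P* = €25, Q* = 115.
With the tax collected from sellers, supply shifts: Qs = 6(P − 22) − 35.
Solving gives Q = 55 with buyers paying €37 and sellers receiving €15 (the €22 wedge).
Quantity falls by |ΔQ| = |115 − 55| = 60.
DWL = ½ · t · |ΔQ| = ½ · 22 · 60 = €660.

Deadweight loss = €660 hundred.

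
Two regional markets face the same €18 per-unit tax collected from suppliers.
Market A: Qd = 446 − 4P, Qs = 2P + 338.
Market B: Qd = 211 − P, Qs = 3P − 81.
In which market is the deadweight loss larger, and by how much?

Market A, by €94.5.

Market A: pre-tax P* = €18, Q* = 374; post-tax Q = 350; deadweight loss = €216.
Market B: pre-tax P* = €73, Q* = 138; post-tax Q = 124.5; deadweight loss = €121.5.
Difference: €216 vs €121.5 → market A is larger by €94.5.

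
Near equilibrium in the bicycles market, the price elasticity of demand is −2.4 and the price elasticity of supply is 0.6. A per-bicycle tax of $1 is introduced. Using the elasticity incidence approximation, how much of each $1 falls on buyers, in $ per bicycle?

Incidence ratio: buyers' share ≈ εs / (εs + |εd|) = 0.6 / (0.6 + 2.4) = 0.2.
So buyers bear ≈ 0.2 × $1 = $0.2; suppliers bear $0.8.

Buyers bear ≈ $0.2 per bicycle.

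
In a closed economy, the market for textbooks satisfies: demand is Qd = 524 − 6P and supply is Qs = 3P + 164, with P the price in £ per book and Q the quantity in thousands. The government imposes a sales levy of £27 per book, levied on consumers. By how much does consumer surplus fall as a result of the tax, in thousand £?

Consumer surplus falls by £2313 thousand.

Without the tax, 524 − 6P = 3P + 164 gives 9P = 360, so P* = £40 and Q* = 284.
With the tax collected from consumers, demand (in seller-price terms) shifts: Qd = 524 − 6(P + 27).
New equilibrium: consumers pay £49, producers receive £22, Q = 230. (Wedge: Pb − Ps = 27.)
ΔCS is the trapezoid between Q = 230 and Q = 284 of height £9: ½ · (284 + 230) · 9 = £2313.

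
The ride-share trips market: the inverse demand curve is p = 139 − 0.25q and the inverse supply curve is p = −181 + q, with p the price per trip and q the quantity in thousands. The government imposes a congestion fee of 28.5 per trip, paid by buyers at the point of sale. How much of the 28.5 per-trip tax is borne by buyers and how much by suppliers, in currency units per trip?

Buyers bear 5.7 per trip; suppliers bear 22.8 per trip.

Inverting to q(p) form: qd = 556 − 4p; qs = p + 181.
Without the tax, 556 − 4p = p + 181 gives 5p = 375, so p* = 75 and q* = 256.
With the tax collected from buyers, demand (in seller-price terms) shifts: qd = 556 − 4(p + 28.5).
New equilibrium: buyers pay 80.7, suppliers receive 52.2, q = 233.2. (Wedge: pb − ps = 28.5.)
Burden on buyers: 5.7; on suppliers: 22.8. (They sum to 28.5.)
The less price-elastic side of the market bears the larger share of a per-unit tax.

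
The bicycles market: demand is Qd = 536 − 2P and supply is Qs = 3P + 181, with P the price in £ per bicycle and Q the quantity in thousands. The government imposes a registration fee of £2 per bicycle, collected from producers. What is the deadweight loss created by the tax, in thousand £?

Without the tax, 536 − 2P = 3P + 181 gives 5P = 355, so P* = £71 and Q* = 394.
With the tax collected from producers, supply shifts: Qs = 3(P − 2) + 181.
New equilibrium: buyers pay £72.2, producers receive £70.2, Q = 391.6. (Wedge: Pb − Ps = 2.)
Quantity falls by |ΔQ| = |394 − 391.6| = 2.4.
DWL = ½ · t · |ΔQ| = ½ · 2 · 2.4 = £2.4.

Deadweight loss = £2.4 thousand.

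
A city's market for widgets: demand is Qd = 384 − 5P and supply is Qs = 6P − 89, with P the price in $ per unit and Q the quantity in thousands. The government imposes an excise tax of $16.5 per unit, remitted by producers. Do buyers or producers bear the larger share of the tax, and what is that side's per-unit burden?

Without the tax, 384 − 5P = 6P − 89 gives 11P = 473, so P* = $43 and Q* = 169.
With the tax collected from producers, supply shifts: Qs = 6(P − 16.5) − 89.
Solving gives Q = 124 with buyers paying $52 and producers receiving $35.5 (the $16.5 wedge).
Per-unit burden: buyers $9, producers $7.5.
Buyers take the larger share because demand is less price-elastic here (demand slope 5 vs supply slope 6).
The less price-elastic side of the market bears the larger share of a per-unit tax.

Buyers bear the larger share: $9 per unit.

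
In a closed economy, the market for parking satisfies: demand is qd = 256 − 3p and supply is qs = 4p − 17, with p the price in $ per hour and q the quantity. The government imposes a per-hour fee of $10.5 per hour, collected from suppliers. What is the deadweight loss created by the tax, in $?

Before the tax: set 256 − 3p = 4p − 17 → p* = $39, q* = 139.
With the tax collected from suppliers, supply shifts: qs = 4(p − 10.5) − 17.
Solving gives q = 121 with buyers paying $45 and suppliers receiving $34.5 (the $10.5 wedge).
Quantity falls by |ΔQ| = |139 − 121| = 18.
DWL = ½ · t · |ΔQ| = ½ · 10.5 · 18 = $94.5.

Deadweight loss = $94.5.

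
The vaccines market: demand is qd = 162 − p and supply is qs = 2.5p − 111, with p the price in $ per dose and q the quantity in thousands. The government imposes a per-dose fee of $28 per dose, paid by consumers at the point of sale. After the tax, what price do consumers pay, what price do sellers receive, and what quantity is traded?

Consumers pay $98; sellers receive $70; quantity = 64.

Without the tax, 162 − p = 2.5p − 111 gives 3.5p = 273, so p* = $78 and q* = 84.
With the tax collected from consumers, demand (in seller-price terms) shifts: qd = 162 − (p + 28).
Solving gives q = 64 with consumers paying $98 and sellers receiving $70 (the $28 wedge).
The less price-elastic side of the market bears the larger share of a per-unit tax.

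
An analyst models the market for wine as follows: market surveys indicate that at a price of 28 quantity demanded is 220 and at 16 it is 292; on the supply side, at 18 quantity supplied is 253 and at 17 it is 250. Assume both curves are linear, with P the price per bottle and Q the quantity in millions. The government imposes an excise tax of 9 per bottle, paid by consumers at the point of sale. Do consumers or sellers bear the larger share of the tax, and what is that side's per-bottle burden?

Sellers bear the larger share: 6 per bottle.

Demand slope: (292 − 220)/(16 − 28) = -6, so Qd = 388 − 6P.
Supply slope: (250 − 253)/(17 − 18) = 3, so Qs = 3P + 199.
Before the tax: set 388 − 6P = 3P + 199 → P* = 21, Q* = 262.
With the tax collected from consumers, demand (in seller-price terms) shifts: Qd = 388 − 6(P + 9).
New equilibrium: consumers pay 24, sellers receive 15, Q = 244. (Wedge: Pb − Ps = 9.)
Per-bottle burden: consumers 3, sellers 6.
Sellers take the larger share because supply is less price-elastic here (demand slope 6 vs supply slope 3).
The less price-elastic side of the market bears the larger share of a per-unit tax.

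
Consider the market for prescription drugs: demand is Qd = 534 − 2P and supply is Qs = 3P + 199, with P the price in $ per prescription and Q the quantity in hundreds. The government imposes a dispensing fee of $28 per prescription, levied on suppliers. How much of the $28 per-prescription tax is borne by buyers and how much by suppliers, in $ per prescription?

Buyers bear $16.8 per prescription; suppliers bear $11.2 per prescription.

Without the tax, 534 − 2P = 3P + 199 gives 5P = 335, so P* = $67 and Q* = 400.
With the tax collected from suppliers, supply shifts: Qs = 3(P − 28) + 199.
New equilibrium: buyers pay $83.8, suppliers receive $55.8, Q = 366.4. (Wedge: Pb − Ps = 28.)
Burden on buyers: $16.8; on suppliers: $11.2. (They sum to $28.)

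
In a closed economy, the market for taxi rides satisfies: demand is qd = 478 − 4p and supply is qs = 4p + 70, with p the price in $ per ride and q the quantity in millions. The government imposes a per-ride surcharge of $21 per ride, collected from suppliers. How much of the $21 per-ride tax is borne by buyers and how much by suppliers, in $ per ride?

Buyers bear $10.5 per ride; suppliers bear $10.5 per ride.

Without the tax, 478 − 4p = 4p + 70 gives 8p = 408, so p* = $51 and q* = 274.
With the tax collected from suppliers, supply shifts: qs = 4(p − 21) + 70.
New equilibrium: buyers pay $61.5, suppliers receive $40.5, q = 232. (Wedge: pb − ps = 21.)
Burden on buyers: $10.5; on suppliers: $10.5. (They sum to $21.)
The less price-elastic side of the market bears the larger share of a per-unit tax.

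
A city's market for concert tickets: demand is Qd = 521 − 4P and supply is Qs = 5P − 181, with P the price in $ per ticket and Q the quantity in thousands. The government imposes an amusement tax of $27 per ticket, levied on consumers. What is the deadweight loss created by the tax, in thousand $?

Before the tax: set 521 − 4P = 5P − 181 → P* = $78, Q* = 209.
With the tax collected from consumers, demand (in seller-price terms) shifts: Qd = 521 − 4(P + 27).
Solving gives Q = 149 with consumers paying $93 and producers receiving $66 (the $27 wedge).
Quantity falls by |ΔQ| = |209 − 149| = 60.
DWL = ½ · t · |ΔQ| = ½ · 27 · 60 = $810.

Deadweight loss = $810 thousand.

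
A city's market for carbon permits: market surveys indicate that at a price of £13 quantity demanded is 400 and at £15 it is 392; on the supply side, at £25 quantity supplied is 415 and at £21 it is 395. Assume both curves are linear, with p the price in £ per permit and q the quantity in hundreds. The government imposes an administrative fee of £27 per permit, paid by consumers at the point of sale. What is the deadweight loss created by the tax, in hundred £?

Deadweight loss = £810 hundred.

Demand slope: (392 − 400)/(15 − 13) = -4, so qd = 452 − 4p.
Supply slope: (395 − 415)/(21 − 25) = 5, so qs = 5p + 290.
Before the tax: set 452 − 4p = 5p + 290 → p* = £18, q* = 380.
With the tax collected from consumers, demand (in seller-price terms) shifts: qd = 452 − 4(p + 27).
New equilibrium: consumers pay £33, sellers receive £6, q = 320. (Wedge: pb − ps = 27.)
Quantity falls by |ΔQ| = |380 − 320| = 60.
DWL = ½ · t · |ΔQ| = ½ · 27 · 60 = £810.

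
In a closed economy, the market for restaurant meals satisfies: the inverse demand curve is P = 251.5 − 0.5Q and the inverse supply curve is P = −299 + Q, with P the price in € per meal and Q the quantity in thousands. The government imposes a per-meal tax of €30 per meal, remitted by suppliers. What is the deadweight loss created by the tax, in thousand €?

Inverting to Q(P) form: Qd = 503 − 2P; Qs = P + 299.
Without the tax, 503 − 2P = P + 299 gives 3P = 204, so P* = €68 and Q* = 367.
With the tax collected from suppliers, supply shifts: Qs = (P − 30) + 299.
Solving gives Q = 347 with buyers paying €78 and suppliers receiving €48 (the €30 wedge).
Quantity falls by |ΔQ| = |367 − 347| = 20.
DWL = ½ · t · |ΔQ| = ½ · 30 · 20 = €300.

Deadweight loss = €300 thousand.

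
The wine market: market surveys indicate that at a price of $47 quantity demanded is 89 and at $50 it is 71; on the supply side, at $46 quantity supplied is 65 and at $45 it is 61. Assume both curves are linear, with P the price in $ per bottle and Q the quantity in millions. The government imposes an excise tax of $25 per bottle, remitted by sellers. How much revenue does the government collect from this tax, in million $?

Tax revenue = $425 million.

Demand slope: (71 − 89)/(50 − 47) = -6, so Qd = 371 − 6P.
Supply slope: (61 − 65)/(45 − 46) = 4, so Qs = 4P − 119.
Without the tax, 371 − 6P = 4P − 119 gives 10P = 490, so P* = $49 and Q* = 77.
With the tax collected from sellers, supply shifts: Qs = 4(P − 25) − 119.
Solving gives Q = 17 with buyers paying $59 and sellers receiving $34 (the $25 wedge).
Revenue = t · Q = 25 · 17 = $425.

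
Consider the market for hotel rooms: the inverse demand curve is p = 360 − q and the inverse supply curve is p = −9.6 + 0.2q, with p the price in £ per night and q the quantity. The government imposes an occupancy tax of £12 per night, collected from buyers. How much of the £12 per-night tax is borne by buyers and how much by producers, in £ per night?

Inverting to q(p) form: qd = 360 − p; qs = 5p + 48.
Before the tax: set 360 − p = 5p + 48 → p* = £52, q* = 308.
With the tax collected from buyers, demand (in seller-price terms) shifts: qd = 360 − (p + 12).
New equilibrium: buyers pay £62, producers receive £50, q = 298. (Wedge: pb − ps = 12.)
Burden on buyers: £10; on producers: £2. (They sum to £12.)
The less price-elastic side of the market bears the larger share of a per-unit tax.

Buyers bear £10 per night; producers bear £2 per night.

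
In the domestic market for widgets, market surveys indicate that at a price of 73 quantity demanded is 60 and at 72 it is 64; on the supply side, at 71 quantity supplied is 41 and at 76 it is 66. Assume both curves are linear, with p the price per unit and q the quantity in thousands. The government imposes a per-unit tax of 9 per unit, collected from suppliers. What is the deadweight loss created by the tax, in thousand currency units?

Demand slope: (64 − 60)/(72 − 73) = -4, so qd = 352 − 4p.
Supply slope: (66 − 41)/(76 − 71) = 5, so qs = 5p − 314.
Before the tax: set 352 − 4p = 5p − 314 → p* = 74, q* = 56.
With the tax collected from suppliers, supply shifts: qs = 5(p − 9) − 314.
New equilibrium: consumers pay 79, suppliers receive 70, q = 36. (Wedge: pb − ps = 9.)
Quantity falls by |ΔQ| = |56 − 36| = 20.
DWL = ½ · t · |ΔQ| = ½ · 9 · 20 = 90.

Deadweight loss = 90 thousand.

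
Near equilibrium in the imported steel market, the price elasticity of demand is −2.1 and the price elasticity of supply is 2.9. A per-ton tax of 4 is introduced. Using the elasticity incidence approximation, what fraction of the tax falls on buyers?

Incidence ratio: buyers' share ≈ εs / (εs + |εd|) = 2.9 / (2.9 + 2.1) = 0.58.
Supply is the more elastic side, so buyers bear the larger share.

Buyers' share ≈ 0.58.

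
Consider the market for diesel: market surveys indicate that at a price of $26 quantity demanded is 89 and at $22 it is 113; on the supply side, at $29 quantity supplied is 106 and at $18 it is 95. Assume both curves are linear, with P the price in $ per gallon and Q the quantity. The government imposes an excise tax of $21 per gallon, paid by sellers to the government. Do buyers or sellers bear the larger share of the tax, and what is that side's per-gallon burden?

Demand slope: (113 − 89)/(22 − 26) = -6, so Qd = 245 − 6P.
Supply slope: (95 − 106)/(18 − 29) = 1, so Qs = P + 77.
Without the tax, 245 − 6P = P + 77 gives 7P = 168, so P* = $24 and Q* = 101.
With the tax collected from sellers, supply shifts: Qs = (P − 21) + 77.
Solving gives Q = 83 with buyers paying $27 and sellers receiving $6 (the $21 wedge).
Per-gallon burden: buyers $3, sellers $18.
Sellers take the larger share because supply is less price-elastic here (demand slope 6 vs supply slope 1).

Sellers bear the larger share: $18 per gallon.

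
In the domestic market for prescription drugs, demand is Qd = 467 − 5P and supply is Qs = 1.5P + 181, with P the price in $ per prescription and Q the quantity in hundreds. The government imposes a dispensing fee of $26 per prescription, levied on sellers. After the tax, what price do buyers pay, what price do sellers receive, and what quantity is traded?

Before the tax: set 467 − 5P = 1.5P + 181 → P* = $44, Q* = 247.
With the tax collected from sellers, supply shifts: Qs = 1.5(P − 26) + 181.
Solving gives Q = 217 with buyers paying $50 and sellers receiving $24 (the $26 wedge).
The less price-elastic side of the market bears the larger share of a per-unit tax.

Buyers pay $50; sellers receive $24; quantity = 217.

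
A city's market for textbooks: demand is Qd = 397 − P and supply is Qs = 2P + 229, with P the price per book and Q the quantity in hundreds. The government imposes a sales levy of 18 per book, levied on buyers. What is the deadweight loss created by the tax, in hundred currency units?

Deadweight loss = 108 hundred.

Without the tax, 397 − P = 2P + 229 gives 3P = 168, so P* = 56 and Q* = 341.
With the tax collected from buyers, demand (in seller-price terms) shifts: Qd = 397 − (P + 18).
New equilibrium: buyers pay 68, suppliers receive 50, Q = 329. (Wedge: Pb − Ps = 18.)
Quantity falls by |ΔQ| = |341 − 329| = 12.
DWL = ½ · t · |ΔQ| = ½ · 18 · 12 = 108.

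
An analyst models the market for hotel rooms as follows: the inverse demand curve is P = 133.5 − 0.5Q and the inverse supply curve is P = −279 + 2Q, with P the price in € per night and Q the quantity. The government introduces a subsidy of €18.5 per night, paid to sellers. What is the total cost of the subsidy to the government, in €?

Rewrite in direct form: Qd = 267 − 2P and Qs = 0.5P + 139.5.
Without the subsidy, 267 − 2P = 0.5P + 139.5 gives 2.5P = 127.5, so P* = €51 and Q* = 165.
With a per-unit subsidy paid to sellers, each receives P + 18.5 per unit sold, so supply becomes Qs = 0.5(P + 18.5) + 139.5.
New equilibrium: consumers pay €47.3, sellers receive €65.8, Q = 172.4. (Wedge: Pb − Ps = −18.5.)
Outlay = t · Q = 18.5 · 172.4 = €3189.4.

Government outlay = €3189.4.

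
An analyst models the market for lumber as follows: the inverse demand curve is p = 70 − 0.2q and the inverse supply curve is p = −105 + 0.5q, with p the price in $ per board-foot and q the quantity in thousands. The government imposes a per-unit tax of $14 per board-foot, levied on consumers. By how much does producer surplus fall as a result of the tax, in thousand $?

Rewrite in direct form: qd = 350 − 5p and qs = 2p + 210.
Without the tax, 350 − 5p = 2p + 210 gives 7p = 140, so p* = $20 and q* = 250.
With the tax collected from consumers, demand (in seller-price terms) shifts: qd = 350 − 5(p + 14).
Solving gives q = 230 with consumers paying $24 and producers receiving $10 (the $14 wedge).
ΔPS is the trapezoid between Q = 230 and Q = 250 of height $10: ½ · (250 + 230) · 10 = $2400.

Producer surplus falls by $2400 thousand.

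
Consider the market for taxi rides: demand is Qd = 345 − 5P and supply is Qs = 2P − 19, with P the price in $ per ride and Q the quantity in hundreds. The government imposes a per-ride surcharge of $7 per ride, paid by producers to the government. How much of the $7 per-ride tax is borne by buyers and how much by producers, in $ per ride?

Without the tax, 345 − 5P = 2P − 19 gives 7P = 364, so P* = $52 and Q* = 85.
With the tax collected from producers, supply shifts: Qs = 2(P − 7) − 19.
New equilibrium: buyers pay $54, producers receive $47, Q = 75. (Wedge: Pb − Ps = 7.)
Burden on buyers: $2; on producers: $5. (They sum to $7.)
The less price-elastic side of the market bears the larger share of a per-unit tax.

Buyers bear $2 per ride; producers bear $5 per ride.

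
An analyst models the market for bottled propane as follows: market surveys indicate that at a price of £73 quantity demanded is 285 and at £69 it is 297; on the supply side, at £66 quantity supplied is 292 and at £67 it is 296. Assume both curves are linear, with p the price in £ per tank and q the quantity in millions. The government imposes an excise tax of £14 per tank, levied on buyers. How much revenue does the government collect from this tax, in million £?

Demand slope: (297 − 285)/(69 − 73) = -3, so qd = 504 − 3p.
Supply slope: (296 − 292)/(67 − 66) = 4, so qs = 4p + 28.
Without the tax, 504 − 3p = 4p + 28 gives 7p = 476, so p* = £68 and q* = 300.
With the tax collected from buyers, demand (in seller-price terms) shifts: qd = 504 − 3(p + 14).
Solving gives q = 276 with buyers paying £76 and producers receiving £62 (the £14 wedge).
Revenue = t · Q = 14 · 276 = £3864.

Tax revenue = £3864 million.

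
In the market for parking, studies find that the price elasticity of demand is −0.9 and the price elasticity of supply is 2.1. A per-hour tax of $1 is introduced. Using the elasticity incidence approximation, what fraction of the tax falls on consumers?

Incidence ratio: consumers' share ≈ εs / (εs + |εd|) = 2.1 / (2.1 + 0.9) = 0.7.
Supply is the more elastic side, so consumers bear the larger share.

Consumers' share ≈ 0.7.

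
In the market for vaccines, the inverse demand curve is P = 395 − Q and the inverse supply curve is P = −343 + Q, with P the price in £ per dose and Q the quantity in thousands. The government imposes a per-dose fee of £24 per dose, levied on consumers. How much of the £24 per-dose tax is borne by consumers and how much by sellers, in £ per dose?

Consumers bear £12 per dose; sellers bear £12 per dose.

Rewrite in direct form: Qd = 395 − P and Qs = P + 343.
Without the tax, 395 − P = P + 343 gives 2P = 52, so P* = £26 and Q* = 369.
With the tax collected from consumers, demand (in seller-price terms) shifts: Qd = 395 − (P + 24).
New equilibrium: consumers pay £38, sellers receive £14, Q = 357. (Wedge: Pb − Ps = 24.)
Burden on consumers: £12; on sellers: £12. (They sum to £24.)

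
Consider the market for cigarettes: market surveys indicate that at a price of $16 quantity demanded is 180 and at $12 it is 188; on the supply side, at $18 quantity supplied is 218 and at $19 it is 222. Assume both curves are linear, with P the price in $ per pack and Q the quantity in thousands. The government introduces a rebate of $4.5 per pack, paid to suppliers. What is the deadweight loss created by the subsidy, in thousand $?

Demand slope: (188 − 180)/(12 − 16) = -2, so Qd = 212 − 2P.
Supply slope: (222 − 218)/(19 − 18) = 4, so Qs = 4P + 146.
Before the subsidy: set 212 − 2P = 4P + 146 → P* = $11, Q* = 190.
With a per-unit subsidy paid to suppliers, each receives P + 4.5 per unit sold, so supply becomes Qs = 4(P + 4.5) + 146.
New equilibrium: consumers pay $8, suppliers receive $12.5, Q = 196. (Wedge: Pb − Ps = −4.5.)
Quantity rises by |ΔQ| = |190 − 196| = 6.
DWL = ½ · t · |ΔQ| = ½ · 4.5 · 6 = $13.5.

Deadweight loss = $13.5 thousand.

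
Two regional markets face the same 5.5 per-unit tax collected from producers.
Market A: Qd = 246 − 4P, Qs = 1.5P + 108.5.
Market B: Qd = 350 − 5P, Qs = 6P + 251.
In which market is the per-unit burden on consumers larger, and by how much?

Market B, by 1.5.

Market A: pre-tax P* = 25, Q* = 146; post-tax Q = 140; per-unit burden on consumers = 1.5.
Market B: pre-tax P* = 9, Q* = 305; post-tax Q = 290; per-unit burden on consumers = 3.
Difference: 1.5 vs 3 → market B is larger by 1.5.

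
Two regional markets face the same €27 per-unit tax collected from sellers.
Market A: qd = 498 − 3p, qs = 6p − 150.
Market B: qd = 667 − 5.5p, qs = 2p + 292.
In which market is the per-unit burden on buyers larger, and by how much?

Market A, by €10.8.

Market A: pre-tax p* = €72, q* = 282; post-tax q = 228; per-unit burden on buyers = €18.
Market B: pre-tax p* = €50, q* = 392; post-tax q = 352.4; per-unit burden on buyers = €7.2.
Difference: €18 vs €7.2 → market A is larger by €10.8.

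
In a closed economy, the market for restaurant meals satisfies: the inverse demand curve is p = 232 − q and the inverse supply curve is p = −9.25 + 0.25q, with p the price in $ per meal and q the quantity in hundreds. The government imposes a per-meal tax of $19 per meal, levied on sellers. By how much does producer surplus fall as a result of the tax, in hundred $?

Rewrite in direct form: qd = 232 − p and qs = 4p + 37.
Without the tax, 232 − p = 4p + 37 gives 5p = 195, so p* = $39 and q* = 193.
With the tax collected from sellers, supply shifts: qs = 4(p − 19) + 37.
Solving gives q = 177.8 with buyers paying $54.2 and sellers receiving $35.2 (the $19 wedge).
ΔPS is the trapezoid between Q = 177.8 and Q = 193 of height $3.8: ½ · (193 + 177.8) · 3.8 = $704.52.

Producer surplus falls by $704.52 hundred.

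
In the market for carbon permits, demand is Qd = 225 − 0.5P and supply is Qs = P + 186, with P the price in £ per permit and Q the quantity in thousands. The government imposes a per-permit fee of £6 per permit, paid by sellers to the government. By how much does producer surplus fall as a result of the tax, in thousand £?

Before the tax: set 225 − 0.5P = P + 186 → P* = £26, Q* = 212.
With the tax collected from sellers, supply shifts: Qs = (P − 6) + 186.
New equilibrium: buyers pay £30, sellers receive £24, Q = 210. (Wedge: Pb − Ps = 6.)
ΔPS is the trapezoid between Q = 210 and Q = 212 of height £2: ½ · (212 + 210) · 2 = £422.

Producer surplus falls by £422 thousand.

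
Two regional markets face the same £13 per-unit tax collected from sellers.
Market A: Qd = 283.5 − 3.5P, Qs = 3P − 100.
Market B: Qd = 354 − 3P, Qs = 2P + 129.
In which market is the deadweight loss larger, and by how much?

Market A, by £35.1.

Market A: pre-tax P* = £59, Q* = 77; post-tax Q = 56; deadweight loss = £136.5.
Market B: pre-tax P* = £45, Q* = 219; post-tax Q = 203.4; deadweight loss = £101.4.
Difference: £136.5 vs £101.4 → market A is larger by £35.1.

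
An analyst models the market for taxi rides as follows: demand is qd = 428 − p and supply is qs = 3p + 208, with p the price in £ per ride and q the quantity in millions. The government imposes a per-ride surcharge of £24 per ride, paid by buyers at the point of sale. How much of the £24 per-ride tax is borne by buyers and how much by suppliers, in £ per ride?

Without the tax, 428 − p = 3p + 208 gives 4p = 220, so p* = £55 and q* = 373.
With the tax collected from buyers, demand (in seller-price terms) shifts: qd = 428 − (p + 24).
New equilibrium: buyers pay £73, suppliers receive £49, q = 355. (Wedge: pb − ps = 24.)
Burden on buyers: £18; on suppliers: £6. (They sum to £24.)

Buyers bear £18 per ride; suppliers bear £6 per ride.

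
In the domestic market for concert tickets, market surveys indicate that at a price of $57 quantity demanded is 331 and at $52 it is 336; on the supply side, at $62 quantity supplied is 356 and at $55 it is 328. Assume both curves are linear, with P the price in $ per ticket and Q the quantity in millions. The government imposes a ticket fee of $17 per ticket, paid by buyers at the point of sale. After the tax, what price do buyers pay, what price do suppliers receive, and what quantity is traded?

Demand slope: (336 − 331)/(52 − 57) = -1, so Qd = 388 − P.
Supply slope: (328 − 356)/(55 − 62) = 4, so Qs = 4P + 108.
Before the tax: set 388 − P = 4P + 108 → P* = $56, Q* = 332.
With the tax collected from buyers, demand (in seller-price terms) shifts: Qd = 388 − (P + 17).
New equilibrium: buyers pay $69.6, suppliers receive $52.6, Q = 318.4. (Wedge: Pb − Ps = 17.)

Buyers pay $69.6; suppliers receive $52.6; quantity = 318.4.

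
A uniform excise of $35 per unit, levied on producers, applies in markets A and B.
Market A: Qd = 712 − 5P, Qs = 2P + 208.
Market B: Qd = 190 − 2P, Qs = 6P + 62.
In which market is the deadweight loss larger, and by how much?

Market B, by $43.75.

Market A: pre-tax P* = $72, Q* = 352; post-tax Q = 302; deadweight loss = $875.
Market B: pre-tax P* = $16, Q* = 158; post-tax Q = 105.5; deadweight loss = $918.75.
Difference: $875 vs $918.75 → market B is larger by $43.75.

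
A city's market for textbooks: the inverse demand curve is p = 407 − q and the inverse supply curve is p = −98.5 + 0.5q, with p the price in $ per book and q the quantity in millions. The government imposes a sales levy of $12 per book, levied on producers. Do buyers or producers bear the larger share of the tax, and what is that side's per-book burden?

Buyers bear the larger share: $8 per book.

Inverting to q(p) form: qd = 407 − p; qs = 2p + 197.
Before the tax: set 407 − p = 2p + 197 → p* = $70, q* = 337.
With the tax collected from producers, supply shifts: qs = 2(p − 12) + 197.
New equilibrium: buyers pay $78, producers receive $66, q = 329. (Wedge: pb − ps = 12.)
Per-book burden: buyers $8, producers $4.
Buyers take the larger share because demand is less price-elastic here (demand slope 1 vs supply slope 2).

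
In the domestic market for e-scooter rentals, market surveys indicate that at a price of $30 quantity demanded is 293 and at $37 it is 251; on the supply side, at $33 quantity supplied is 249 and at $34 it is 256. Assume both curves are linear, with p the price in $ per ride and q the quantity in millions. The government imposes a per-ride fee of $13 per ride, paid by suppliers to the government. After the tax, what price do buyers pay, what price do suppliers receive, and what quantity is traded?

Buyers pay $42; suppliers receive $29; quantity = 221.

Demand slope: (251 − 293)/(37 − 30) = -6, so qd = 473 − 6p.
Supply slope: (256 − 249)/(34 − 33) = 7, so qs = 7p + 18.
Without the tax, 473 − 6p = 7p + 18 gives 13p = 455, so p* = $35 and q* = 263.
With the tax collected from suppliers, supply shifts: qs = 7(p − 13) + 18.
New equilibrium: buyers pay $42, suppliers receive $29, q = 221. (Wedge: pb − ps = 13.)
The less price-elastic side of the market bears the larger share of a per-unit tax.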